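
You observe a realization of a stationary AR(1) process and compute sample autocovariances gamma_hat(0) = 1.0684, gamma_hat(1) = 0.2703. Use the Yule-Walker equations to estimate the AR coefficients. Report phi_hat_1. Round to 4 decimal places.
\hat\phi_{1} = 0.2530

The Yule-Walker equations for an AR(p) process read, in matrix form,
  Gamma_p phi = r_p,   with   (Gamma_p)_{ij} = gamma(|i - j|),
                       (r_p)_i = gamma(i),   i,j = 1..p.
Substitute the sample gammas (Toeplitz matrix and right-hand side of size 1):
  Gamma_p = [[1.0684]]
  r_p     = [0.2703]
With p = 1 this is the single equation gamma(0) phi_1 = gamma(1):
  phi_hat_1 = gamma(1) / gamma(0) = 0.2703 / 1.0684 = 0.2530.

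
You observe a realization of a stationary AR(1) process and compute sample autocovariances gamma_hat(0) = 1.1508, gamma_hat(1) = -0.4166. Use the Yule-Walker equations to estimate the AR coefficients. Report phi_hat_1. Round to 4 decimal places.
\hat\phi_{1} = -0.3620

The Yule-Walker equations for an AR(p) process read, in matrix form,
  Gamma_p phi = r_p,   with   (Gamma_p)_{ij} = gamma(|i - j|),
                       (r_p)_i = gamma(i),   i,j = 1..p.
Substitute the sample gammas (Toeplitz matrix and right-hand side of size 1):
  Gamma_p = [[1.1508]]
  r_p     = [-0.4166]
With p = 1 this is the single equation gamma(0) phi_1 = gamma(1):
  phi_hat_1 = gamma(1) / gamma(0) = -0.4166 / 1.1508 = -0.3620.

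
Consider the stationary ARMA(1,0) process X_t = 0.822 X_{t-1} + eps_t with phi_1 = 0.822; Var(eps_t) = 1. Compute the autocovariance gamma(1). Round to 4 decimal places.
\gamma(1) = 2.5346

Multiply the model equation by X_{t-k} and take expectations. With theta_0 = psi_0 = 1 and psi_j the MA(infinity) weights, this gives
  gamma(k) - sum_i phi_i gamma(k-i) = c_k,
  c_k = sigma^2 * sum_{j=k..q} theta_j psi_{j-k}   (c_k = 0 for k > q),
using gamma(-m) = gamma(m).
Pure AR (q = 0): c_0 = sigma^2 = 1, c_k = 0 for k >= 1.
Equations for k = 0 and k = 1 (AR order 1):
  gamma(0) = phi_1 gamma(1) + c_0
  gamma(1) = phi_1 gamma(0) + c_1
Substituting the second into the first: gamma(0) (1 - phi_1^2) = c_0 + phi_1 c_1, so
  gamma(0) = c_0 / (1 - phi_1^2) = 1 / (1 - (0.822)^2) = 1 / 0.324316 = 3.083412.
  gamma(1) = phi_1 gamma(0) = (0.822)(3.083412) = 2.534565.
Therefore gamma(1) = 2.5346 (to 4 decimal places).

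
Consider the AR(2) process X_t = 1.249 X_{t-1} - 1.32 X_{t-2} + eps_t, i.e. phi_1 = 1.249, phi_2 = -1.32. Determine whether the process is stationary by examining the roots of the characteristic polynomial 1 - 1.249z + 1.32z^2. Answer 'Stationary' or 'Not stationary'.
\text{Not stationary}

The AR(p) characteristic polynomial is P(z) = 1 - 1.249z + 1.32z^2.
Stationarity requires all roots to lie outside the unit circle, i.e. |z| > 1 for every root.
Set 1 + (-1.249) z + (1.32) z^2 = 0, i.e. a z^2 + b z + c = 0 with a = 1.32, b = -1.249, c = 1.
Discriminant D = b^2 - 4ac = (-1.249)^2 - 4*(1.32)*1 = 1.560001 - (5.28) = -3.719999.
D < 0, so the roots are the complex-conjugate pair z = (-b +/- i sqrt(-D)) / (2a) = 0.4731 +/- 0.7306i.
For a conjugate pair |z|^2 = z * conj(z) = (product of roots) = c/a = 1/(1.32) = 0.757576, so |z| = sqrt(0.757576) = 0.8704 for both roots.
Moduli of all roots: 0.8704, 0.8704.
All moduli strictly greater than 1? No.
Verdict: Not stationary.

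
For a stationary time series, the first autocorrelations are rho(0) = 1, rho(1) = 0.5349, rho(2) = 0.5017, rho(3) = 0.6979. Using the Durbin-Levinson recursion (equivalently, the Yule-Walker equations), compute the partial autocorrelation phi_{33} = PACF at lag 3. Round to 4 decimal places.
\phi_{33} = 0.5380

The PACF at lag k is phi_{kk}, the last component of the solution
to the Yule-Walker system G_k phi = r_k where
  (G_k)_{ij} = rho(|i - j|), (r_k)_i = rho(i), i,j = 1..k.
Equivalently, Durbin-Levinson gives phi_{kk} iteratively:
  phi_{11} = rho(1)
  phi_{kk} = [rho(k) - sum_{j=1..k-1} phi_{k-1,j} rho(k-j)]
            / [1 - sum_{j=1..k-1} phi_{k-1,j} rho(j)],
  phi_{k,j} = phi_{k-1,j} - phi_{kk} phi_{k-1,k-j},  j = 1..k-1.
Step k = 1:
  phi_11 = rho(1) = 0.5349.
Step k = 2:
  phi_22 = [rho(2) - phi_11 rho(1)] / [1 - phi_11 rho(1)] = [0.5017 - (0.5349)(0.5349)] / [1 - (0.5349)(0.5349)]
         = 0.21558199 / 0.71388199 = 0.301985.
  Update: phi_21 = phi_11 - phi_22 phi_11 = 0.5349 - (0.301985)(0.5349) = 0.373368.
Step k = 3:
  phi_33 = [rho(3) - phi_21 rho(2) - phi_22 rho(1)] / [1 - phi_21 rho(1) - phi_22 rho(2)]
    numerator   = 0.6979 - (0.373368)(0.5017) - (0.301985)(0.5349) = 0.34904926
    denominator = 1 - (0.373368)(0.5349) - (0.301985)(0.5017) = 0.64877936
  phi_33 = 0.34904926 / 0.64877936 = 0.538.
Therefore phi_{33} = 0.5380.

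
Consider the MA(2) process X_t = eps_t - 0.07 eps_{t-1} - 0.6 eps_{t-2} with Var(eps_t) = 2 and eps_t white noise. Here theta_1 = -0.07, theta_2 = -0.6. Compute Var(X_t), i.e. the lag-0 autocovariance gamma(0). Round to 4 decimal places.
\gamma(0) = 2.7298

For an MA(q) process X_t = eps_t + sum_i theta_i eps_{t-i} with
Var(eps_t) = sigma^2, the variance is
  gamma(0) = sigma^2 * (1 + sum_i theta_i^2).
  sum_i theta_i^2 = (-0.07)^2 + (-0.6)^2 = 0.0049 + 0.36 = 0.3649.
  gamma(0) = 2 * (1 + 0.3649) = 2 * 1.3649 = 2.7298.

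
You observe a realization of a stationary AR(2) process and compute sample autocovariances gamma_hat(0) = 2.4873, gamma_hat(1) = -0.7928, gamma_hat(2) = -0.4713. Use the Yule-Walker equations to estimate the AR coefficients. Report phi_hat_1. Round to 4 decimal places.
\hat\phi_{1} = -0.4220

The Yule-Walker equations for an AR(p) process read, in matrix form,
  Gamma_p phi = r_p,   with   (Gamma_p)_{ij} = gamma(|i - j|),
                       (r_p)_i = gamma(i),   i,j = 1..p.
Substitute the sample gammas (Toeplitz matrix and right-hand side of size 2):
  Gamma_p = [[2.4873, -0.7928], [-0.7928, 2.4873]]
  r_p     = [-0.7928, -0.4713]
Written out:
  2.4873 phi_1 - 0.7928 phi_2 = -0.7928
  -0.7928 phi_1 + 2.4873 phi_2 = -0.4713
Solve by Cramer's rule:
  det = gamma(0)^2 - gamma(1)^2 = (2.4873)^2 - (-0.7928)^2 = 6.18666129 - 0.62853184 = 5.55812945
  phi_hat_1 = [gamma(1) gamma(0) - gamma(1) gamma(2)] / det = [(-0.7928)(2.4873) - (-0.7928)(-0.4713)] / 5.55812945 = -2.34557808 / 5.55812945 = -0.422
  phi_hat_2 = [gamma(0) gamma(2) - gamma(1)^2] / det = [(2.4873)(-0.4713) - (-0.7928)^2] / 5.55812945 = -1.80079633 / 5.55812945 = -0.324
So phi_hat = [-0.4220, -0.3240].
Therefore phi_hat_1 = -0.4220.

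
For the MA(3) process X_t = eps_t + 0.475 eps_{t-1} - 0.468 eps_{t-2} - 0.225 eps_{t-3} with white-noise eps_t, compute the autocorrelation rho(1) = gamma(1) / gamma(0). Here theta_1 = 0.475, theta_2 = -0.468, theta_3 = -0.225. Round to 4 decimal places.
\rho(1) = 0.2394

For an MA(q) process with theta_0 = 1, the autocovariance is
  gamma(k) = sigma^2 * sum_{i=0..q-k} theta_i * theta_{i+k},
and rho(k) = gamma(k) / gamma(0). Sigma^2 cancels.
  numerator   = (1)*(0.475) + (0.475)*(-0.468) + (-0.468)*(-0.225) = 0.358.
  denominator = (1)^2 + (0.475)^2 + (-0.468)^2 + (-0.225)^2 = 1.495274.
  rho(1) = 0.358 / 1.495274 = 0.2394.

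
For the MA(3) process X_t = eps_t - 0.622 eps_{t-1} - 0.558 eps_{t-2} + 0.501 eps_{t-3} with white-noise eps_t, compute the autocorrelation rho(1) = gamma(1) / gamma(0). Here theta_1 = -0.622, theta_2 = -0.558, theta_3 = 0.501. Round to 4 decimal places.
\rho(1) = -0.2845

For an MA(q) process with theta_0 = 1, the autocovariance is
  gamma(k) = sigma^2 * sum_{i=0..q-k} theta_i * theta_{i+k},
and rho(k) = gamma(k) / gamma(0). Sigma^2 cancels.
  numerator   = (1)*(-0.622) + (-0.622)*(-0.558) + (-0.558)*(0.501) = -0.554482.
  denominator = (1)^2 + (-0.622)^2 + (-0.558)^2 + (0.501)^2 = 1.949249.
  rho(1) = -0.554482 / 1.949249 = -0.2845.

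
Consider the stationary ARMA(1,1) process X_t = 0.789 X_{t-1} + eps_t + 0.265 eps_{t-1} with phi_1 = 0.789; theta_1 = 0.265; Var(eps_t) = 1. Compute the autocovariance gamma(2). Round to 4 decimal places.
\gamma(2) = 2.6637

Multiply the model equation by X_{t-k} and take expectations. With theta_0 = psi_0 = 1 and psi_j the MA(infinity) weights, this gives
  gamma(k) - sum_i phi_i gamma(k-i) = c_k,
  c_k = sigma^2 * sum_{j=k..q} theta_j psi_{j-k}   (c_k = 0 for k > q),
using gamma(-m) = gamma(m).
psi-weights needed (psi_j = theta_j + sum_i phi_i psi_{j-i}):
  psi_1 = theta_1 + phi_1 = 0.265 + (0.789) = 1.054
Right-hand sides:
  c_0 = sigma^2 (1 + theta_1 psi_1) = 1 * (1 + (0.265)(1.054)) = 1 * 1.27931 = 1.27931
  c_1 = sigma^2 theta_1 = 1 * (0.265) = 0.265
  c_2 = 0
Equations for k = 0 and k = 1 (AR order 1):
  gamma(0) = phi_1 gamma(1) + c_0
  gamma(1) = phi_1 gamma(0) + c_1
Substituting the second into the first: gamma(0) (1 - phi_1^2) = c_0 + phi_1 c_1, so
  gamma(0) = (c_0 + phi_1 c_1) / (1 - phi_1^2) = (1.27931 + (0.789)(0.265)) / (1 - (0.789)^2) = 1.488395 / 0.377479 = 3.942988.
  gamma(1) = phi_1 gamma(0) + c_1 = (0.789)(3.942988) + (0.265) = 3.376017.
For k = 2 (> q): gamma(2) = phi_1 gamma(1) = (0.789)(3.376017) = 2.663678.
Therefore gamma(2) = 2.6637 (to 4 decimal places).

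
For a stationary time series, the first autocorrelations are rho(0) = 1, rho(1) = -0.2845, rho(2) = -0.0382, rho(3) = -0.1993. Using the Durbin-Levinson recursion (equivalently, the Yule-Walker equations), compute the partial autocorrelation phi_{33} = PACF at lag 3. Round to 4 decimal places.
\phi_{33} = -0.2750

The PACF at lag k is phi_{kk}, the last component of the solution
to the Yule-Walker system G_k phi = r_k where
  (G_k)_{ij} = rho(|i - j|), (r_k)_i = rho(i), i,j = 1..k.
Equivalently, Durbin-Levinson gives phi_{kk} iteratively:
  phi_{11} = rho(1)
  phi_{kk} = [rho(k) - sum_{j=1..k-1} phi_{k-1,j} rho(k-j)]
            / [1 - sum_{j=1..k-1} phi_{k-1,j} rho(j)],
  phi_{k,j} = phi_{k-1,j} - phi_{kk} phi_{k-1,k-j},  j = 1..k-1.
Step k = 1:
  phi_11 = rho(1) = -0.2845.
Step k = 2:
  phi_22 = [rho(2) - phi_11 rho(1)] / [1 - phi_11 rho(1)] = [-0.0382 - (-0.2845)(-0.2845)] / [1 - (-0.2845)(-0.2845)]
         = -0.11914025 / 0.91905975 = -0.129633.
  Update: phi_21 = phi_11 - phi_22 phi_11 = -0.2845 - (-0.129633)(-0.2845) = -0.321381.
Step k = 3:
  phi_33 = [rho(3) - phi_21 rho(2) - phi_22 rho(1)] / [1 - phi_21 rho(1) - phi_22 rho(2)]
    numerator   = -0.1993 - (-0.321381)(-0.0382) - (-0.129633)(-0.2845) = -0.24845726
    denominator = 1 - (-0.321381)(-0.2845) - (-0.129633)(-0.0382) = 0.90361527
  phi_33 = -0.24845726 / 0.90361527 = -0.275.
Therefore phi_{33} = -0.2750.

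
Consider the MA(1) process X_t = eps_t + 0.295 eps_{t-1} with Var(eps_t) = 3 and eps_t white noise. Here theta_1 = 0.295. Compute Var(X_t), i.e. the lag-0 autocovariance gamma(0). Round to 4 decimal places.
\gamma(0) = 3.2611

For an MA(q) process X_t = eps_t + sum_i theta_i eps_{t-i} with
Var(eps_t) = sigma^2, the variance is
  gamma(0) = sigma^2 * (1 + sum_i theta_i^2).
  sum_i theta_i^2 = (0.295)^2 = 0.087025.
  gamma(0) = 3 * (1 + 0.087025) = 3 * 1.087025 = 3.261075, which rounds to 3.2611.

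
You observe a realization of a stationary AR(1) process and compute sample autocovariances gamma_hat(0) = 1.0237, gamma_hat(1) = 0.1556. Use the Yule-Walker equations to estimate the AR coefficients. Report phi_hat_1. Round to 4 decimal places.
\hat\phi_{1} = 0.1520

The Yule-Walker equations for an AR(p) process read, in matrix form,
  Gamma_p phi = r_p,   with   (Gamma_p)_{ij} = gamma(|i - j|),
                       (r_p)_i = gamma(i),   i,j = 1..p.
Substitute the sample gammas (Toeplitz matrix and right-hand side of size 1):
  Gamma_p = [[1.0237]]
  r_p     = [0.1556]
With p = 1 this is the single equation gamma(0) phi_1 = gamma(1):
  phi_hat_1 = gamma(1) / gamma(0) = 0.1556 / 1.0237 = 0.1520.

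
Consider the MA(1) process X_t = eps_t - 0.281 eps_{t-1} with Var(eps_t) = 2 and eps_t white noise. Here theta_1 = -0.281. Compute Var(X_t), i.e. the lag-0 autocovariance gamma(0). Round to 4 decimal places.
\gamma(0) = 2.1579

For an MA(q) process X_t = eps_t + sum_i theta_i eps_{t-i} with
Var(eps_t) = sigma^2, the variance is
  gamma(0) = sigma^2 * (1 + sum_i theta_i^2).
  sum_i theta_i^2 = (-0.281)^2 = 0.078961.
  gamma(0) = 2 * (1 + 0.078961) = 2 * 1.078961 = 2.157922, which rounds to 2.1579.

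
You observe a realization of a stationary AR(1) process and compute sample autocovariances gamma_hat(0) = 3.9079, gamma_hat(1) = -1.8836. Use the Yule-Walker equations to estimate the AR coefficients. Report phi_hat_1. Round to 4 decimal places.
\hat\phi_{1} = -0.4820

The Yule-Walker equations for an AR(p) process read, in matrix form,
  Gamma_p phi = r_p,   with   (Gamma_p)_{ij} = gamma(|i - j|),
                       (r_p)_i = gamma(i),   i,j = 1..p.
Substitute the sample gammas (Toeplitz matrix and right-hand side of size 1):
  Gamma_p = [[3.9079]]
  r_p     = [-1.8836]
With p = 1 this is the single equation gamma(0) phi_1 = gamma(1):
  phi_hat_1 = gamma(1) / gamma(0) = -1.8836 / 3.9079 = -0.4820.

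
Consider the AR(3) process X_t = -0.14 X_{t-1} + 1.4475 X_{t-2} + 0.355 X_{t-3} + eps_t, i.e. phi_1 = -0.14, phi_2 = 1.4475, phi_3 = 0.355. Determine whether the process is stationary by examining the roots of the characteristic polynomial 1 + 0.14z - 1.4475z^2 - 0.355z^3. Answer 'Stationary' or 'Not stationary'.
\text{Not stationary}

The AR(p) characteristic polynomial is P(z) = 1 + 0.14z - 1.4475z^2 - 0.355z^3.
Stationarity requires all roots to lie outside the unit circle, i.e. |z| > 1 for every root.
Degree 3: look for a simple real root z0 first, then factor out (1 - z/z0) and solve the remaining quadratic.
Testing z0 = -4: P(-4) = 1 + (0.14)(-4) + (-1.4475)(-4)^2 + (-0.355)(-4)^3
  = 1 + (-0.56) + (-23.16) + (22.72) = 0.  So z_0 = -4 is a root, |z_0| = 4.
Divide out the factor (1 + 0.25 z) = (1 - z/z0) (since 1/z0 = -0.25):
  P(z) = (1 + 0.25 z)(1 + (-0.11) z + (-1.42) z^2)
  [check: z-coef -0.11 - (-0.25) = 0.14; z^2-coef -1.42 - (-0.25)(-0.11) = -1.4475; z^3-coef -(-0.25)(-1.42) = -0.355.]
Remaining roots from the quadratic factor 1 + (-0.11) z + (-1.42) z^2:
  Set 1 + (-0.11) z + (-1.42) z^2 = 0, i.e. a z^2 + b z + c = 0 with a = -1.42, b = -0.11, c = 1.
  Discriminant D = b^2 - 4ac = (-0.11)^2 - 4*(-1.42)*1 = 0.0121 - (-5.68) = 5.6921.
  D >= 0, so the roots are real: z = (-b +/- sqrt(D)) / (2a) = (0.11 +/- 2.385812) / (-2.84).
    z_1 = (0.11 + 2.385812) / (-2.84) = -0.8788,   |z_1| = 0.8788.
    z_2 = (0.11 - 2.385812) / (-2.84) = 0.8013,   |z_2| = 0.8013.
Moduli of all roots: 4.0000, 0.8788, 0.8013.
All moduli strictly greater than 1? No.
Verdict: Not stationary.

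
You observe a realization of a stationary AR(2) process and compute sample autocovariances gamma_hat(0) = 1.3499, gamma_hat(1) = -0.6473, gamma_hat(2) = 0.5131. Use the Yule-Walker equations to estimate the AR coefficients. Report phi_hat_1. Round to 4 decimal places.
\hat\phi_{1} = -0.3860

The Yule-Walker equations for an AR(p) process read, in matrix form,
  Gamma_p phi = r_p,   with   (Gamma_p)_{ij} = gamma(|i - j|),
                       (r_p)_i = gamma(i),   i,j = 1..p.
Substitute the sample gammas (Toeplitz matrix and right-hand side of size 2):
  Gamma_p = [[1.3499, -0.6473], [-0.6473, 1.3499]]
  r_p     = [-0.6473, 0.5131]
Written out:
  1.3499 phi_1 - 0.6473 phi_2 = -0.6473
  -0.6473 phi_1 + 1.3499 phi_2 = 0.5131
Solve by Cramer's rule:
  det = gamma(0)^2 - gamma(1)^2 = (1.3499)^2 - (-0.6473)^2 = 1.82223001 - 0.41899729 = 1.40323272
  phi_hat_1 = [gamma(1) gamma(0) - gamma(1) gamma(2)] / det = [(-0.6473)(1.3499) - (-0.6473)(0.5131)] / 1.40323272 = -0.54166064 / 1.40323272 = -0.386
  phi_hat_2 = [gamma(0) gamma(2) - gamma(1)^2] / det = [(1.3499)(0.5131) - (-0.6473)^2] / 1.40323272 = 0.2736364 / 1.40323272 = 0.195
So phi_hat = [-0.3860, 0.1950].
Therefore phi_hat_1 = -0.3860.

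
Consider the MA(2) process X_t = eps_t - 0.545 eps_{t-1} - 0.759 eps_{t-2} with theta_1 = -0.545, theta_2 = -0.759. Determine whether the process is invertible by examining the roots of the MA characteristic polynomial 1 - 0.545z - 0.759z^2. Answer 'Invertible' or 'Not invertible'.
\text{Not invertible}

The MA(q) characteristic polynomial is P(z) = 1 - 0.545z - 0.759z^2.
Invertibility requires all roots to lie outside the unit circle, i.e. |z| > 1 for every root.
Set 1 + (-0.545) z + (-0.759) z^2 = 0, i.e. a z^2 + b z + c = 0 with a = -0.759, b = -0.545, c = 1.
Discriminant D = b^2 - 4ac = (-0.545)^2 - 4*(-0.759)*1 = 0.297025 - (-3.036) = 3.333025.
D >= 0, so the roots are real: z = (-b +/- sqrt(D)) / (2a) = (0.545 +/- 1.825657) / (-1.518).
  z_1 = (0.545 + 1.825657) / (-1.518) = -1.5617,   |z_1| = 1.5617.
  z_2 = (0.545 - 1.825657) / (-1.518) = 0.8436,   |z_2| = 0.8436.
Moduli of all roots: 1.5617, 0.8436.
All moduli strictly greater than 1? No.
Verdict: Not invertible.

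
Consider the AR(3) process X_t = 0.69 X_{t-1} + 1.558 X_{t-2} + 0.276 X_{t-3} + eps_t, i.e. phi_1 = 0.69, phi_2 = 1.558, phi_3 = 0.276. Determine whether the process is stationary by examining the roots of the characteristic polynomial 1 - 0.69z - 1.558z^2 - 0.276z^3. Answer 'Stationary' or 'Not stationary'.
\text{Not stationary}

The AR(p) characteristic polynomial is P(z) = 1 - 0.69z - 1.558z^2 - 0.276z^3.
Stationarity requires all roots to lie outside the unit circle, i.e. |z| > 1 for every root.
Degree 3: look for a simple real root z0 first, then factor out (1 - z/z0) and solve the remaining quadratic.
Testing z0 = -5: P(-5) = 1 + (-0.69)(-5) + (-1.558)(-5)^2 + (-0.276)(-5)^3
  = 1 + (3.45) + (-38.95) + (34.5) = 0.  So z_0 = -5 is a root, |z_0| = 5.
Divide out the factor (1 + 0.2 z) = (1 - z/z0) (since 1/z0 = -0.2):
  P(z) = (1 + 0.2 z)(1 + (-0.89) z + (-1.38) z^2)
  [check: z-coef -0.89 - (-0.2) = -0.69; z^2-coef -1.38 - (-0.2)(-0.89) = -1.558; z^3-coef -(-0.2)(-1.38) = -0.276.]
Remaining roots from the quadratic factor 1 + (-0.89) z + (-1.38) z^2:
  Set 1 + (-0.89) z + (-1.38) z^2 = 0, i.e. a z^2 + b z + c = 0 with a = -1.38, b = -0.89, c = 1.
  Discriminant D = b^2 - 4ac = (-0.89)^2 - 4*(-1.38)*1 = 0.7921 - (-5.52) = 6.3121.
  D >= 0, so the roots are real: z = (-b +/- sqrt(D)) / (2a) = (0.89 +/- 2.512389) / (-2.76).
    z_1 = (0.89 + 2.512389) / (-2.76) = -1.2327,   |z_1| = 1.2327.
    z_2 = (0.89 - 2.512389) / (-2.76) = 0.5878,   |z_2| = 0.5878.
Moduli of all roots: 5.0000, 1.2327, 0.5878.
All moduli strictly greater than 1? No.
Verdict: Not stationary.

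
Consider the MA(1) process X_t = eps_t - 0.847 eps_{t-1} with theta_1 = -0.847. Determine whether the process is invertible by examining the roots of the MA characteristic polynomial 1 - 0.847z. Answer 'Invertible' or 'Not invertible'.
\text{Invertible}

The MA(q) characteristic polynomial is P(z) = 1 - 0.847z.
Invertibility requires all roots to lie outside the unit circle, i.e. |z| > 1 for every root.
This is linear in z: 1 + (-0.847) z = 0  =>  z = -1/(-0.847) = 1.180638,  |z| = 1.180638.
Moduli of all roots: 1.1806.
All moduli strictly greater than 1? Yes.
Verdict: Invertible.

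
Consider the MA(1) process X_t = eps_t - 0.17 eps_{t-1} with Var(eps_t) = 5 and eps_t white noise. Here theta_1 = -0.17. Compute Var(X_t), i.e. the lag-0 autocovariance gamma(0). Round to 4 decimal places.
\gamma(0) = 5.1445

For an MA(q) process X_t = eps_t + sum_i theta_i eps_{t-i} with
Var(eps_t) = sigma^2, the variance is
  gamma(0) = sigma^2 * (1 + sum_i theta_i^2).
  sum_i theta_i^2 = (-0.17)^2 = 0.0289.
  gamma(0) = 5 * (1 + 0.0289) = 5 * 1.0289 = 5.1445.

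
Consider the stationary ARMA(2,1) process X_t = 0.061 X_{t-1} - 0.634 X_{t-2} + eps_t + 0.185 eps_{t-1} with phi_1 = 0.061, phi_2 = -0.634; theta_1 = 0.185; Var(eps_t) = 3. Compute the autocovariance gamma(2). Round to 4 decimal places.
\gamma(2) = -3.3051

Multiply the model equation by X_{t-k} and take expectations. With theta_0 = psi_0 = 1 and psi_j the MA(infinity) weights, this gives
  gamma(k) - sum_i phi_i gamma(k-i) = c_k,
  c_k = sigma^2 * sum_{j=k..q} theta_j psi_{j-k}   (c_k = 0 for k > q),
using gamma(-m) = gamma(m).
psi-weights needed (psi_j = theta_j + sum_i phi_i psi_{j-i}):
  psi_1 = theta_1 + phi_1 = 0.185 + (0.061) = 0.246
Right-hand sides:
  c_0 = sigma^2 (1 + theta_1 psi_1) = 3 * (1 + (0.185)(0.246)) = 3 * 1.04551 = 3.13653
  c_1 = sigma^2 theta_1 = 3 * (0.185) = 0.555
  c_2 = 0
Equations for k = 0, 1, 2 (AR order 2, c_2 = 0):
  (E0) gamma(0) = phi_1 gamma(1) + phi_2 gamma(2) + c_0
  (E1) gamma(1) = phi_1 gamma(0) + phi_2 gamma(1) + c_1
  (E2) gamma(2) = phi_1 gamma(1) + phi_2 gamma(0)
From (E1): gamma(1) = A gamma(0) + B with
  A = phi_1 / (1 - phi_2) = 0.061 / 1.634 = 0.037332,   B = c_1 / (1 - phi_2) = 0.555 / 1.634 = 0.339657.
Insert (E2) into (E0): gamma(0) (1 - phi_2^2) = phi_1 (1 + phi_2) gamma(1) + c_0.
  phi_1 (1 + phi_2) = (0.061)(0.366) = 0.022326,   1 - phi_2^2 = 0.598044.
Replace gamma(1) by A gamma(0) + B and collect gamma(0):
  gamma(0) [0.598044 - (0.022326)(0.037332)] = (0.022326)(0.339657) + 3.13653
  gamma(0) * 0.597211 = 3.144113
  gamma(0) = 3.144113 / 0.597211 = 5.264665.
  gamma(1) = A gamma(0) + B = (0.037332)(5.264665) + (0.339657) = 0.536196.
  gamma(2) = phi_1 gamma(1) + phi_2 gamma(0) = (0.061)(0.536196) + (-0.634)(5.264665) = -3.305089.
Therefore gamma(2) = -3.3051 (to 4 decimal places).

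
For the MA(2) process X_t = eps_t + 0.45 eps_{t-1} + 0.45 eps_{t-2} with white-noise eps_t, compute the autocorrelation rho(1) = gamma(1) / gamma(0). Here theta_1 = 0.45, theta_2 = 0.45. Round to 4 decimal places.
\rho(1) = 0.4644

For an MA(q) process with theta_0 = 1, the autocovariance is
  gamma(k) = sigma^2 * sum_{i=0..q-k} theta_i * theta_{i+k},
and rho(k) = gamma(k) / gamma(0). Sigma^2 cancels.
  numerator   = (1)*(0.45) + (0.45)*(0.45) = 0.6525.
  denominator = (1)^2 + (0.45)^2 + (0.45)^2 = 1.405.
  rho(1) = 0.6525 / 1.405 = 0.4644.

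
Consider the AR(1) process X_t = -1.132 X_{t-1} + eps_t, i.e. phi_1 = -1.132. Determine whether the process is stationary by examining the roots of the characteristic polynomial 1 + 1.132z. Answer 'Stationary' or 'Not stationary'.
\text{Not stationary}

The AR(p) characteristic polynomial is P(z) = 1 + 1.132z.
Stationarity requires all roots to lie outside the unit circle, i.e. |z| > 1 for every root.
This is linear in z: 1 + (1.132) z = 0  =>  z = -1/(1.132) = -0.883392,  |z| = 0.883392.
Moduli of all roots: 0.8834.
All moduli strictly greater than 1? No.
Verdict: Not stationary.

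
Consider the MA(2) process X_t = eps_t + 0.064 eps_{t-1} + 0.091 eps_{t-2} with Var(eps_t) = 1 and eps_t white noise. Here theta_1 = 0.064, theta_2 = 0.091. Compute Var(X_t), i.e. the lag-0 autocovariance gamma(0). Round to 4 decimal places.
\gamma(0) = 1.0124

For an MA(q) process X_t = eps_t + sum_i theta_i eps_{t-i} with
Var(eps_t) = sigma^2, the variance is
  gamma(0) = sigma^2 * (1 + sum_i theta_i^2).
  sum_i theta_i^2 = (0.064)^2 + (0.091)^2 = 0.004096 + 0.008281 = 0.012377.
  gamma(0) = 1 * (1 + 0.012377) = 1 * 1.012377 = 1.012377, which rounds to 1.0124.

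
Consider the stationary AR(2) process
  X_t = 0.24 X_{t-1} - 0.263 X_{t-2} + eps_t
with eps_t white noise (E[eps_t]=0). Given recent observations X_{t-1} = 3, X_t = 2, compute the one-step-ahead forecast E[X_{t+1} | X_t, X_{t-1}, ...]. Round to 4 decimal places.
E[X_{t+1} \mid \mathcal F_t] = -0.3090

For an AR(p) model X_t = c + sum_i phi_i X_{t-i} + eps_t, the
one-step-ahead conditional mean is
  E[X_{t+1} | X_t, ...] = c + sum_i phi_i X_{t+1-i}.
Substitute known values:
  E[X_{t+1} | ...] = (0.24) * (2) + (-0.263) * (3)
                   = -0.3090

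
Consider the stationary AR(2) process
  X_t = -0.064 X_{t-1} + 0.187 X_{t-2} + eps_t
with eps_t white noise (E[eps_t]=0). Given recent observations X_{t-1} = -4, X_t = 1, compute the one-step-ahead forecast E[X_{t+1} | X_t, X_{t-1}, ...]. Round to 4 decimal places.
E[X_{t+1} \mid \mathcal F_t] = -0.8120

For an AR(p) model X_t = c + sum_i phi_i X_{t-i} + eps_t, the
one-step-ahead conditional mean is
  E[X_{t+1} | X_t, ...] = c + sum_i phi_i X_{t+1-i}.
Substitute known values:
  E[X_{t+1} | ...] = (-0.064) * (1) + (0.187) * (-4)
                   = -0.8120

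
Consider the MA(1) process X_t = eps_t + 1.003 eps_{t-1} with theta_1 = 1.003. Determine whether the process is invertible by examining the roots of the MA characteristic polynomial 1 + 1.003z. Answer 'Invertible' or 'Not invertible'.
\text{Not invertible}

The MA(q) characteristic polynomial is P(z) = 1 + 1.003z.
Invertibility requires all roots to lie outside the unit circle, i.e. |z| > 1 for every root.
This is linear in z: 1 + (1.003) z = 0  =>  z = -1/(1.003) = -0.997009,  |z| = 0.997009.
Moduli of all roots: 0.9970.
All moduli strictly greater than 1? No.
Verdict: Not invertible.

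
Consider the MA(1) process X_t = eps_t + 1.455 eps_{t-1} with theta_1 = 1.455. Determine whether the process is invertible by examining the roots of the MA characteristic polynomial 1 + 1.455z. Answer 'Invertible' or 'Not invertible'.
\text{Not invertible}

The MA(q) characteristic polynomial is P(z) = 1 + 1.455z.
Invertibility requires all roots to lie outside the unit circle, i.e. |z| > 1 for every root.
This is linear in z: 1 + (1.455) z = 0  =>  z = -1/(1.455) = -0.687285,  |z| = 0.687285.
Moduli of all roots: 0.6873.
All moduli strictly greater than 1? No.
Verdict: Not invertible.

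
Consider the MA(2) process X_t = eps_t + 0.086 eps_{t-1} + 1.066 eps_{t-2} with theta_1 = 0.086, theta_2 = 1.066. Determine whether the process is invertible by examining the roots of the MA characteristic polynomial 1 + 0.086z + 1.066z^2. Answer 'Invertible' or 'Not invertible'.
\text{Not invertible}

The MA(q) characteristic polynomial is P(z) = 1 + 0.086z + 1.066z^2.
Invertibility requires all roots to lie outside the unit circle, i.e. |z| > 1 for every root.
Set 1 + (0.086) z + (1.066) z^2 = 0, i.e. a z^2 + b z + c = 0 with a = 1.066, b = 0.086, c = 1.
Discriminant D = b^2 - 4ac = (0.086)^2 - 4*(1.066)*1 = 0.007396 - (4.264) = -4.256604.
D < 0, so the roots are the complex-conjugate pair z = (-b +/- i sqrt(-D)) / (2a) = -0.0403 +/- 0.9677i.
For a conjugate pair |z|^2 = z * conj(z) = (product of roots) = c/a = 1/(1.066) = 0.938086, so |z| = sqrt(0.938086) = 0.9685 for both roots.
Moduli of all roots: 0.9685, 0.9685.
All moduli strictly greater than 1? No.
Verdict: Not invertible.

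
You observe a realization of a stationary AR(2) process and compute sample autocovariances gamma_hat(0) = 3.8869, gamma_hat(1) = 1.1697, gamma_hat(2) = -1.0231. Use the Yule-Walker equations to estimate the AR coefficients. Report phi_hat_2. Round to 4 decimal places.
\hat\phi_{2} = -0.3890

The Yule-Walker equations for an AR(p) process read, in matrix form,
  Gamma_p phi = r_p,   with   (Gamma_p)_{ij} = gamma(|i - j|),
                       (r_p)_i = gamma(i),   i,j = 1..p.
Substitute the sample gammas (Toeplitz matrix and right-hand side of size 2):
  Gamma_p = [[3.8869, 1.1697], [1.1697, 3.8869]]
  r_p     = [1.1697, -1.0231]
Written out:
  3.8869 phi_1 + 1.1697 phi_2 = 1.1697
  1.1697 phi_1 + 3.8869 phi_2 = -1.0231
Solve by Cramer's rule:
  det = gamma(0)^2 - gamma(1)^2 = (3.8869)^2 - (1.1697)^2 = 15.10799161 - 1.36819809 = 13.73979352
  phi_hat_1 = [gamma(1) gamma(0) - gamma(1) gamma(2)] / det = [(1.1697)(3.8869) - (1.1697)(-1.0231)] / 13.73979352 = 5.743227 / 13.73979352 = 0.418
  phi_hat_2 = [gamma(0) gamma(2) - gamma(1)^2] / det = [(3.8869)(-1.0231) - (1.1697)^2] / 13.73979352 = -5.34488548 / 13.73979352 = -0.389
So phi_hat = [0.4180, -0.3890].
Therefore phi_hat_2 = -0.3890.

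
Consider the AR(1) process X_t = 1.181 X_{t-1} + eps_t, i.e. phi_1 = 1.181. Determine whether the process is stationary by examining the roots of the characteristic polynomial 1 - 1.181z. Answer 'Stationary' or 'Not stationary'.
\text{Not stationary}

The AR(p) characteristic polynomial is P(z) = 1 - 1.181z.
Stationarity requires all roots to lie outside the unit circle, i.e. |z| > 1 for every root.
This is linear in z: 1 + (-1.181) z = 0  =>  z = -1/(-1.181) = 0.84674,  |z| = 0.84674.
Moduli of all roots: 0.8467.
All moduli strictly greater than 1? No.
Verdict: Not stationary.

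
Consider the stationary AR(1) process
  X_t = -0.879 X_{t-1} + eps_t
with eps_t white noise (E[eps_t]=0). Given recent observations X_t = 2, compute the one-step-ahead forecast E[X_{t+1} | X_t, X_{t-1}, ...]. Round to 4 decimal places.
E[X_{t+1} \mid \mathcal F_t] = -1.7580

For an AR(p) model X_t = c + sum_i phi_i X_{t-i} + eps_t, the
one-step-ahead conditional mean is
  E[X_{t+1} | X_t, ...] = c + sum_i phi_i X_{t+1-i}.
Substitute known values:
  E[X_{t+1} | ...] = (-0.879) * (2)
                   = -1.7580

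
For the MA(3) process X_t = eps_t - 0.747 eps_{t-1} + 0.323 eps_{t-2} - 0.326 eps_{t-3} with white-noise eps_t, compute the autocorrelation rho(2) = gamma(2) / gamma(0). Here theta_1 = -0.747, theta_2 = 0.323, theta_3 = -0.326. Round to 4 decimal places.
\rho(2) = 0.3203

For an MA(q) process with theta_0 = 1, the autocovariance is
  gamma(k) = sigma^2 * sum_{i=0..q-k} theta_i * theta_{i+k},
and rho(k) = gamma(k) / gamma(0). Sigma^2 cancels.
  numerator   = (1)*(0.323) + (-0.747)*(-0.326) = 0.566522.
  denominator = (1)^2 + (-0.747)^2 + (0.323)^2 + (-0.326)^2 = 1.768614.
  rho(2) = 0.566522 / 1.768614 = 0.3203.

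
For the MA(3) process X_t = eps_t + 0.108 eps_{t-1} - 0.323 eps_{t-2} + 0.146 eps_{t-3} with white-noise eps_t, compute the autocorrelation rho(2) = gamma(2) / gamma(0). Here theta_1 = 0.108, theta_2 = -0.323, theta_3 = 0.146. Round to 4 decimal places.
\rho(2) = -0.2701

For an MA(q) process with theta_0 = 1, the autocovariance is
  gamma(k) = sigma^2 * sum_{i=0..q-k} theta_i * theta_{i+k},
and rho(k) = gamma(k) / gamma(0). Sigma^2 cancels.
  numerator   = (1)*(-0.323) + (0.108)*(0.146) = -0.307232.
  denominator = (1)^2 + (0.108)^2 + (-0.323)^2 + (0.146)^2 = 1.137309.
  rho(2) = -0.307232 / 1.137309 = -0.2701.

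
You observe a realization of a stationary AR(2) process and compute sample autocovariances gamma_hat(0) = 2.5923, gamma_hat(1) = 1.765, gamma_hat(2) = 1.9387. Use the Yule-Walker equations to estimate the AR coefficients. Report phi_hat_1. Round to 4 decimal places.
\hat\phi_{1} = 0.3200

The Yule-Walker equations for an AR(p) process read, in matrix form,
  Gamma_p phi = r_p,   with   (Gamma_p)_{ij} = gamma(|i - j|),
                       (r_p)_i = gamma(i),   i,j = 1..p.
Substitute the sample gammas (Toeplitz matrix and right-hand side of size 2):
  Gamma_p = [[2.5923, 1.765], [1.765, 2.5923]]
  r_p     = [1.765, 1.9387]
Written out:
  2.5923 phi_1 + 1.765 phi_2 = 1.765
  1.765 phi_1 + 2.5923 phi_2 = 1.9387
Solve by Cramer's rule:
  det = gamma(0)^2 - gamma(1)^2 = (2.5923)^2 - (1.765)^2 = 6.72001929 - 3.115225 = 3.60479429
  phi_hat_1 = [gamma(1) gamma(0) - gamma(1) gamma(2)] / det = [(1.765)(2.5923) - (1.765)(1.9387)] / 3.60479429 = 1.153604 / 3.60479429 = 0.32
  phi_hat_2 = [gamma(0) gamma(2) - gamma(1)^2] / det = [(2.5923)(1.9387) - (1.765)^2] / 3.60479429 = 1.91046701 / 3.60479429 = 0.53
So phi_hat = [0.3200, 0.5300].
Therefore phi_hat_1 = 0.3200.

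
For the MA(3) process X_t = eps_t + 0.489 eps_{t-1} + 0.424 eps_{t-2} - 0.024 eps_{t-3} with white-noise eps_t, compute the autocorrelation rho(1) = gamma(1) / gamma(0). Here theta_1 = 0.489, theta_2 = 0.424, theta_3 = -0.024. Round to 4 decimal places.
\rho(1) = 0.4834

For an MA(q) process with theta_0 = 1, the autocovariance is
  gamma(k) = sigma^2 * sum_{i=0..q-k} theta_i * theta_{i+k},
and rho(k) = gamma(k) / gamma(0). Sigma^2 cancels.
  numerator   = (1)*(0.489) + (0.489)*(0.424) + (0.424)*(-0.024) = 0.68616.
  denominator = (1)^2 + (0.489)^2 + (0.424)^2 + (-0.024)^2 = 1.419473.
  rho(1) = 0.68616 / 1.419473 = 0.4834.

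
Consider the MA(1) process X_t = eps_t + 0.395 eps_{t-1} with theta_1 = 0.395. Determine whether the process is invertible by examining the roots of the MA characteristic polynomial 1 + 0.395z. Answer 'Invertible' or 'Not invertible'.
\text{Invertible}

The MA(q) characteristic polynomial is P(z) = 1 + 0.395z.
Invertibility requires all roots to lie outside the unit circle, i.e. |z| > 1 for every root.
This is linear in z: 1 + (0.395) z = 0  =>  z = -1/(0.395) = -2.531646,  |z| = 2.531646.
Moduli of all roots: 2.5316.
All moduli strictly greater than 1? Yes.
Verdict: Invertible.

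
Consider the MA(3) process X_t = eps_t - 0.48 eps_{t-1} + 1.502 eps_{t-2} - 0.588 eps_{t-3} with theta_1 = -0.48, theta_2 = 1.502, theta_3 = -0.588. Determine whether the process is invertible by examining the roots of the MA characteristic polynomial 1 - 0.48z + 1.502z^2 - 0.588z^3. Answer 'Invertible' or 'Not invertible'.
\text{Not invertible}

The MA(q) characteristic polynomial is P(z) = 1 - 0.48z + 1.502z^2 - 0.588z^3.
Invertibility requires all roots to lie outside the unit circle, i.e. |z| > 1 for every root.
Degree 3: look for a simple real root z0 first, then factor out (1 - z/z0) and solve the remaining quadratic.
Testing z0 = 2.5: P(2.5) = 1 + (-0.48)(2.5) + (1.502)(2.5)^2 + (-0.588)(2.5)^3
  = 1 + (-1.2) + (9.3875) + (-9.1875) = 0.  So z_0 = 2.5 is a root, |z_0| = 2.5.
Divide out the factor (1 - 0.4 z) = (1 - z/z0) (since 1/z0 = 0.4):
  P(z) = (1 - 0.4 z)(1 + (-0.08) z + (1.47) z^2)
  [check: z-coef -0.08 - (0.4) = -0.48; z^2-coef 1.47 - (0.4)(-0.08) = 1.502; z^3-coef -(0.4)(1.47) = -0.588.]
Remaining roots from the quadratic factor 1 + (-0.08) z + (1.47) z^2:
  Set 1 + (-0.08) z + (1.47) z^2 = 0, i.e. a z^2 + b z + c = 0 with a = 1.47, b = -0.08, c = 1.
  Discriminant D = b^2 - 4ac = (-0.08)^2 - 4*(1.47)*1 = 0.0064 - (5.88) = -5.8736.
  D < 0, so the roots are the complex-conjugate pair z = (-b +/- i sqrt(-D)) / (2a) = 0.0272 +/- 0.8243i.
  For a conjugate pair |z|^2 = z * conj(z) = (product of roots) = c/a = 1/(1.47) = 0.680272, so |z| = sqrt(0.680272) = 0.8248 for both roots.
Moduli of all roots: 2.5000, 0.8248, 0.8248.
All moduli strictly greater than 1? No.
Verdict: Not invertible.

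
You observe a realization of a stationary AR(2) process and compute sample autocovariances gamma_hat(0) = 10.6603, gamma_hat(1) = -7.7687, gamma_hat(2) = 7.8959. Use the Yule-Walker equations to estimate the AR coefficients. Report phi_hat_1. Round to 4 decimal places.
\hat\phi_{1} = -0.4030

The Yule-Walker equations for an AR(p) process read, in matrix form,
  Gamma_p phi = r_p,   with   (Gamma_p)_{ij} = gamma(|i - j|),
                       (r_p)_i = gamma(i),   i,j = 1..p.
Substitute the sample gammas (Toeplitz matrix and right-hand side of size 2):
  Gamma_p = [[10.6603, -7.7687], [-7.7687, 10.6603]]
  r_p     = [-7.7687, 7.8959]
Written out:
  10.6603 phi_1 - 7.7687 phi_2 = -7.7687
  -7.7687 phi_1 + 10.6603 phi_2 = 7.8959
Solve by Cramer's rule:
  det = gamma(0)^2 - gamma(1)^2 = (10.6603)^2 - (-7.7687)^2 = 113.64199609 - 60.35269969 = 53.2892964
  phi_hat_1 = [gamma(1) gamma(0) - gamma(1) gamma(2)] / det = [(-7.7687)(10.6603) - (-7.7687)(7.8959)] / 53.2892964 = -21.47579428 / 53.2892964 = -0.403
  phi_hat_2 = [gamma(0) gamma(2) - gamma(1)^2] / det = [(10.6603)(7.8959) - (-7.7687)^2] / 53.2892964 = 23.81996308 / 53.2892964 = 0.447
So phi_hat = [-0.4030, 0.4470].
Therefore phi_hat_1 = -0.4030.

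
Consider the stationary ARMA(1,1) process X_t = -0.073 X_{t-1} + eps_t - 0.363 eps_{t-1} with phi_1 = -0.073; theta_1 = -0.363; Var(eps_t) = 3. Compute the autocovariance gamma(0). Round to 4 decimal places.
\gamma(0) = 3.5733

Multiply the model equation by X_{t-k} and take expectations. With theta_0 = psi_0 = 1 and psi_j the MA(infinity) weights, this gives
  gamma(k) - sum_i phi_i gamma(k-i) = c_k,
  c_k = sigma^2 * sum_{j=k..q} theta_j psi_{j-k}   (c_k = 0 for k > q),
using gamma(-m) = gamma(m).
psi-weights needed (psi_j = theta_j + sum_i phi_i psi_{j-i}):
  psi_1 = theta_1 + phi_1 = -0.363 + (-0.073) = -0.436
Right-hand sides:
  c_0 = sigma^2 (1 + theta_1 psi_1) = 3 * (1 + (-0.363)(-0.436)) = 3 * 1.158268 = 3.474804
  c_1 = sigma^2 theta_1 = 3 * (-0.363) = -1.089
  c_2 = 0
Equations for k = 0 and k = 1 (AR order 1):
  gamma(0) = phi_1 gamma(1) + c_0
  gamma(1) = phi_1 gamma(0) + c_1
Substituting the second into the first: gamma(0) (1 - phi_1^2) = c_0 + phi_1 c_1, so
  gamma(0) = (c_0 + phi_1 c_1) / (1 - phi_1^2) = (3.474804 + (-0.073)(-1.089)) / (1 - (-0.073)^2) = 3.554301 / 0.994671 = 3.573343.
Therefore gamma(0) = 3.5733 (to 4 decimal places).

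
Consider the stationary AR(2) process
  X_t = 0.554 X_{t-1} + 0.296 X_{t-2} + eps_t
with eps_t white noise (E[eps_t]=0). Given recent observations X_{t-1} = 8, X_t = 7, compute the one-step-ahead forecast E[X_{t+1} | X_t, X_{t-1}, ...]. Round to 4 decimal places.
E[X_{t+1} \mid \mathcal F_t] = 6.2460

For an AR(p) model X_t = c + sum_i phi_i X_{t-i} + eps_t, the
one-step-ahead conditional mean is
  E[X_{t+1} | X_t, ...] = c + sum_i phi_i X_{t+1-i}.
Substitute known values:
  E[X_{t+1} | ...] = (0.554) * (7) + (0.296) * (8)
                   = 6.2460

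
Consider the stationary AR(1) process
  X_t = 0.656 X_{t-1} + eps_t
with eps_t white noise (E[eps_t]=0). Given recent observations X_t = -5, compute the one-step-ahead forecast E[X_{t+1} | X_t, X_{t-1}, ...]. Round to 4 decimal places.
E[X_{t+1} \mid \mathcal F_t] = -3.2800

For an AR(p) model X_t = c + sum_i phi_i X_{t-i} + eps_t, the
one-step-ahead conditional mean is
  E[X_{t+1} | X_t, ...] = c + sum_i phi_i X_{t+1-i}.
Substitute known values:
  E[X_{t+1} | ...] = (0.656) * (-5)
                   = -3.2800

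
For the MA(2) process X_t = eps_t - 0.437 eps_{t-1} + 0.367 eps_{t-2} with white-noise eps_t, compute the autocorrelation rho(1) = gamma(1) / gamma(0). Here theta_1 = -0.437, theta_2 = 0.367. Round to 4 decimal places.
\rho(1) = -0.4506

For an MA(q) process with theta_0 = 1, the autocovariance is
  gamma(k) = sigma^2 * sum_{i=0..q-k} theta_i * theta_{i+k},
and rho(k) = gamma(k) / gamma(0). Sigma^2 cancels.
  numerator   = (1)*(-0.437) + (-0.437)*(0.367) = -0.597379.
  denominator = (1)^2 + (-0.437)^2 + (0.367)^2 = 1.325658.
  rho(1) = -0.597379 / 1.325658 = -0.4506.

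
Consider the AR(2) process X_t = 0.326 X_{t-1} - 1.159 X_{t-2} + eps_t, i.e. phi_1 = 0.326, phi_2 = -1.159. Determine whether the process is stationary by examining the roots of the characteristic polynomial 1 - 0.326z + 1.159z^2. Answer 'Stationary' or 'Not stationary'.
\text{Not stationary}

The AR(p) characteristic polynomial is P(z) = 1 - 0.326z + 1.159z^2.
Stationarity requires all roots to lie outside the unit circle, i.e. |z| > 1 for every root.
Set 1 + (-0.326) z + (1.159) z^2 = 0, i.e. a z^2 + b z + c = 0 with a = 1.159, b = -0.326, c = 1.
Discriminant D = b^2 - 4ac = (-0.326)^2 - 4*(1.159)*1 = 0.106276 - (4.636) = -4.529724.
D < 0, so the roots are the complex-conjugate pair z = (-b +/- i sqrt(-D)) / (2a) = 0.1406 +/- 0.9182i.
For a conjugate pair |z|^2 = z * conj(z) = (product of roots) = c/a = 1/(1.159) = 0.862813, so |z| = sqrt(0.862813) = 0.9289 for both roots.
Moduli of all roots: 0.9289, 0.9289.
All moduli strictly greater than 1? No.
Verdict: Not stationary.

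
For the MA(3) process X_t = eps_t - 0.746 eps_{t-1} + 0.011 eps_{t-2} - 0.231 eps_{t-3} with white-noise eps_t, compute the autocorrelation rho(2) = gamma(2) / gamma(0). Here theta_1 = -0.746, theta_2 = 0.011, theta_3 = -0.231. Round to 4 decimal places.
\rho(2) = 0.1139

For an MA(q) process with theta_0 = 1, the autocovariance is
  gamma(k) = sigma^2 * sum_{i=0..q-k} theta_i * theta_{i+k},
and rho(k) = gamma(k) / gamma(0). Sigma^2 cancels.
  numerator   = (1)*(0.011) + (-0.746)*(-0.231) = 0.183326.
  denominator = (1)^2 + (-0.746)^2 + (0.011)^2 + (-0.231)^2 = 1.609998.
  rho(2) = 0.183326 / 1.609998 = 0.1139.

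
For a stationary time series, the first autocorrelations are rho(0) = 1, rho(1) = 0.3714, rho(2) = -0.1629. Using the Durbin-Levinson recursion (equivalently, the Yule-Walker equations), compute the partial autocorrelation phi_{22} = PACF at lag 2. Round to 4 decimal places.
\phi_{22} = -0.3490

The PACF at lag k is phi_{kk}, the last component of the solution
to the Yule-Walker system G_k phi = r_k where
  (G_k)_{ij} = rho(|i - j|), (r_k)_i = rho(i), i,j = 1..k.
Equivalently, Durbin-Levinson gives phi_{kk} iteratively:
  phi_{11} = rho(1)
  phi_{kk} = [rho(k) - sum_{j=1..k-1} phi_{k-1,j} rho(k-j)]
            / [1 - sum_{j=1..k-1} phi_{k-1,j} rho(j)],
  phi_{k,j} = phi_{k-1,j} - phi_{kk} phi_{k-1,k-j},  j = 1..k-1.
Step k = 1:
  phi_11 = rho(1) = 0.3714.
Step k = 2:
  phi_22 = [rho(2) - phi_11 rho(1)] / [1 - phi_11 rho(1)] = [-0.1629 - (0.3714)(0.3714)] / [1 - (0.3714)(0.3714)]
         = -0.30083796 / 0.86206204 = -0.349.
Therefore phi_{22} = -0.3490.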